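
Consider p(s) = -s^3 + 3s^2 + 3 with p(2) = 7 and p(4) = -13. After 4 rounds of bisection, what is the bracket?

[3.25, 3.375]

s = 3 gives p = 3, positive; keep [3, 4]
s = 3.5 gives p = -3.125, negative; keep [3, 3.5]
s = 3.25 gives p = 0.359375, positive; keep [3.25, 3.5]
s = 3.375 gives p = -1.2715, negative; keep [3.25, 3.375]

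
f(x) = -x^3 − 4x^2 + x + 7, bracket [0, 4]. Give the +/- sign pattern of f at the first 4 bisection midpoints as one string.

x = 2 gives f = -15, negative; keep [0, 2]
x = 1 gives f = 3, positive; keep [1, 2]
x = 1.5 gives f = -3.875, negative; keep [1, 1.5]
x = 1.25 gives f = 0.0469, positive; keep [1.25, 1.5]

-+-+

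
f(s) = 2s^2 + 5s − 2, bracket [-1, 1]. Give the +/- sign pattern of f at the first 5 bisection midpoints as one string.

s = 0 gives f = -2, negative; keep [0, 1]
s = 0.5 gives f = 1, positive; keep [0, 0.5]
s = 0.25 gives f = -0.625, negative; keep [0.25, 0.5]
s = 0.375 gives f = 0.1562, positive; keep [0.25, 0.375]
s = 0.3125 gives f = -0.2422, negative; keep [0.3125, 0.375]

-+-+-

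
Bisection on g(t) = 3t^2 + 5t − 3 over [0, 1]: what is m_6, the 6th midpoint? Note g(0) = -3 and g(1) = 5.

0.453125

g(0.5) = 0.25 > 0, so the root lies in [0, 0.5]
g(0.25) = -1.5625 < 0, so the root lies in [0.25, 0.5]
g(0.375) = -0.703125 < 0, so the root lies in [0.375, 0.5]
g(0.4375) = -0.2383 < 0, so the root lies in [0.4375, 0.5]
g(0.46875) = 0.0029 > 0, so the root lies in [0.4375, 0.46875]
g(0.453125) = -0.1184 < 0, so the root lies in [0.453125, 0.46875]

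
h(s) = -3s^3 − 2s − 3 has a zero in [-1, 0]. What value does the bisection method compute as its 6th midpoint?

-0.796875

midpoint -0.5: h = -1.625 < 0 → [-1, -0.5]
midpoint -0.75: h = -0.234375 < 0 → [-1, -0.75]
midpoint -0.875: h = 0.759766 > 0 → [-0.875, -0.75]
midpoint -0.8125: h = 0.2341 > 0 → [-0.8125, -0.75]
midpoint -0.78125: h = -0.007 < 0 → [-0.8125, -0.78125]
midpoint -0.796875: h = 0.1118 > 0 → [-0.796875, -0.78125]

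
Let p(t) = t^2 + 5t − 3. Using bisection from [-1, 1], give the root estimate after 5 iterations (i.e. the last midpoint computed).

midpoint 0: p = -3 < 0 → [0, 1]
midpoint 0.5: p = -0.25 < 0 → [0.5, 1]
midpoint 0.75: p = 1.3125 > 0 → [0.5, 0.75]
midpoint 0.625: p = 0.5156 > 0 → [0.5, 0.625]
midpoint 0.5625: p = 0.1289 > 0 → [0.5, 0.5625]

0.5625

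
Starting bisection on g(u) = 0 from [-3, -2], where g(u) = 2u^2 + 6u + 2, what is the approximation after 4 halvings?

-2.5625

midpoint -2.5: g = -0.5 < 0 → [-3, -2.5]
midpoint -2.75: g = 0.625 > 0 → [-2.75, -2.5]
midpoint -2.625: g = 0.03125 > 0 → [-2.625, -2.5]
midpoint -2.5625: g = -0.2422 < 0 → [-2.625, -2.5625]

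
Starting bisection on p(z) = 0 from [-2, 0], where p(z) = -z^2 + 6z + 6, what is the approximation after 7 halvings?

z = -1 gives p = -1, negative; keep [-1, 0]
z = -0.5 gives p = 2.75, positive; keep [-1, -0.5]
z = -0.75 gives p = 0.9375, positive; keep [-1, -0.75]
z = -0.875 gives p = -0.0156, negative; keep [-0.875, -0.75]
z = -0.8125 gives p = 0.4648, positive; keep [-0.875, -0.8125]
z = -0.84375 gives p = 0.2256, positive; keep [-0.875, -0.84375]
z = -0.859375 gives p = 0.1052, positive; keep [-0.875, -0.859375]

-0.859375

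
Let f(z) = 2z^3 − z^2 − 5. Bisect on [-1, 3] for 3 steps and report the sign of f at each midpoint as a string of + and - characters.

-+-

midpoint 1: f = -4 < 0 → [1, 3]
midpoint 2: f = 7 > 0 → [1, 2]
midpoint 1.5: f = -0.5 < 0 → [1.5, 2]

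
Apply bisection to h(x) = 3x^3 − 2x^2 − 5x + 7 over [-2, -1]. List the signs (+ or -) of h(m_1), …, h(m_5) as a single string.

-++++

midpoint -1.5: h = -0.125 < 0 → [-1.5, -1]
midpoint -1.25: h = 4.265625 > 0 → [-1.5, -1.25]
midpoint -1.375: h = 2.294922 > 0 → [-1.5, -1.375]
midpoint -1.4375: h = 1.1433 > 0 → [-1.5, -1.4375]
midpoint -1.46875: h = 0.524 > 0 → [-1.5, -1.46875]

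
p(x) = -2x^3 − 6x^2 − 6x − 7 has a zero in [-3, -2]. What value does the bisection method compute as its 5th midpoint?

midpoint -2.5: p = 1.75 > 0 → [-2.5, -2]
midpoint -2.25: p = -1.09375 < 0 → [-2.5, -2.25]
midpoint -2.375: p = 0.199219 > 0 → [-2.375, -2.25]
midpoint -2.3125: p = -0.478 < 0 → [-2.375, -2.3125]
midpoint -2.34375: p = -0.1473 < 0 → [-2.375, -2.34375]

-2.34375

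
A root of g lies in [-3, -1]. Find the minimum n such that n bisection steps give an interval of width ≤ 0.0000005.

22

Width after n steps is 2/2^n. Need 2^n ≥ 2/0.0000005 = 4000000.
2^21 = 2097152 < 4000000 ≤ 2^22 = 4194304, so n = 22.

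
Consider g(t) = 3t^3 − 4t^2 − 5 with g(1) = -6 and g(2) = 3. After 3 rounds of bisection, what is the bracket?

midpoint 1.5: g = -3.875 < 0 → [1.5, 2]
midpoint 1.75: g = -1.171875 < 0 → [1.75, 2]
midpoint 1.875: g = 0.712891 > 0 → [1.75, 1.875]

[1.75, 1.875]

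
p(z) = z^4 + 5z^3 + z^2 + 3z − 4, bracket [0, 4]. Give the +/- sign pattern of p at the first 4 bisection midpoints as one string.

z = 2 gives p = 62, positive; keep [0, 2]
z = 1 gives p = 6, positive; keep [0, 1]
z = 0.5 gives p = -1.5625, negative; keep [0.5, 1]
z = 0.75 gives p = 1.2383, positive; keep [0.5, 0.75]

++-+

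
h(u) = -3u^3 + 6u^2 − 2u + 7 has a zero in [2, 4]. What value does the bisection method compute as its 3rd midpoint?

2.25

midpoint 3: h = -26 < 0 → [2, 3]
midpoint 2.5: h = -7.375 < 0 → [2, 2.5]
midpoint 2.25: h = -1.296875 < 0 → [2, 2.25]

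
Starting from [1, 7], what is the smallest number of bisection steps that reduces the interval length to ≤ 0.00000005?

Width after n steps is 6/2^n. Need 2^n ≥ 6/0.00000005 = 120000000.
2^26 = 67108864 < 120000000 ≤ 2^27 = 134217728, so n = 27.

27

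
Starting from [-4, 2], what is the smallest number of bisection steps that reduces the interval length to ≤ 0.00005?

Width after n steps is 6/2^n. Need 2^n ≥ 6/0.00005 = 120000.
2^16 = 65536 < 120000 ≤ 2^17 = 131072, so n = 17.

17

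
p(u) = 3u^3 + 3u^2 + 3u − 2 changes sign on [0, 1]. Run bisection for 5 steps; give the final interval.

[0.40625, 0.4375]

p(0.5) = 0.625 > 0, so the root lies in [0, 0.5]
p(0.25) = -1.015625 < 0, so the root lies in [0.25, 0.5]
p(0.375) = -0.294922 < 0, so the root lies in [0.375, 0.5]
p(0.4375) = 0.1379 > 0, so the root lies in [0.375, 0.4375]
p(0.40625) = -0.085 < 0, so the root lies in [0.40625, 0.4375]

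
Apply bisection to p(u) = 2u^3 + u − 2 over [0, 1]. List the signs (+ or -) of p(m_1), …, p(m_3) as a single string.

--+

midpoint 0.5: p = -1.25 < 0 → [0.5, 1]
midpoint 0.75: p = -0.40625 < 0 → [0.75, 1]
midpoint 0.875: p = 0.214844 > 0 → [0.75, 0.875]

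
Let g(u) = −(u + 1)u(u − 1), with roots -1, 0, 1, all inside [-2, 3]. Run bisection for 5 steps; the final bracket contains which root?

1

m = 0.5, g(m) = 0.375 (+); new bracket [0.5, 3]
m = 1.75, g(m) = -3.609375 (−); new bracket [0.5, 1.75]
m = 1.125, g(m) = -0.298828 (−); new bracket [0.5, 1.125]
m = 0.8125, g(m) = 0.2761 (+); new bracket [0.8125, 1.125]
m = 0.96875, g(m) = 0.0596 (+); new bracket [0.96875, 1.125]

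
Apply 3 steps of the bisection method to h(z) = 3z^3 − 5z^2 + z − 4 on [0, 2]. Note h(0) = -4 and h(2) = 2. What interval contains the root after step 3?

[1.75, 2]

midpoint 1: h = -5 < 0 → [1, 2]
midpoint 1.5: h = -3.625 < 0 → [1.5, 2]
midpoint 1.75: h = -1.484375 < 0 → [1.75, 2]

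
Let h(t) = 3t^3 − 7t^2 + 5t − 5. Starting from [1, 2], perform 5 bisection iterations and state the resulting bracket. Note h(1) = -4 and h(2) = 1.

midpoint 1.5: h = -3.125 < 0 → [1.5, 2]
midpoint 1.75: h = -1.609375 < 0 → [1.75, 2]
midpoint 1.875: h = -0.458984 < 0 → [1.875, 2]
midpoint 1.9375: h = 0.2297 > 0 → [1.875, 1.9375]
midpoint 1.90625: h = -0.1245 < 0 → [1.90625, 1.9375]

[1.90625, 1.9375]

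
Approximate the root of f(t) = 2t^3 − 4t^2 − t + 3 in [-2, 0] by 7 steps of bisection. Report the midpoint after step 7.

-0.828125

m = -1, f(m) = -2 (−); new bracket [-1, 0]
m = -0.5, f(m) = 2.25 (+); new bracket [-1, -0.5]
m = -0.75, f(m) = 0.65625 (+); new bracket [-1, -0.75]
m = -0.875, f(m) = -0.5273 (−); new bracket [-0.875, -0.75]
m = -0.8125, f(m) = 0.0991 (+); new bracket [-0.875, -0.8125]
m = -0.84375, f(m) = -0.2053 (−); new bracket [-0.84375, -0.8125]
m = -0.828125, f(m) = -0.0509 (−); new bracket [-0.828125, -0.8125]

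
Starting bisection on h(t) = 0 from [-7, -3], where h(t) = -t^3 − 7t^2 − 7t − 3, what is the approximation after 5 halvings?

t = -5 gives h = -18, negative; keep [-7, -5]
t = -6 gives h = 3, positive; keep [-6, -5]
t = -5.5 gives h = -9.875, negative; keep [-6, -5.5]
t = -5.75 gives h = -4.0781, negative; keep [-6, -5.75]
t = -5.875 gives h = -0.7051, negative; keep [-6, -5.875]

-5.875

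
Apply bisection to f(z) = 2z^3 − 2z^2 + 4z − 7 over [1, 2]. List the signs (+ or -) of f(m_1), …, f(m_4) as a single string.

midpoint 1.5: f = 1.25 > 0 → [1, 1.5]
midpoint 1.25: f = -1.21875 < 0 → [1.25, 1.5]
midpoint 1.375: f = -0.082031 < 0 → [1.375, 1.5]
midpoint 1.4375: f = 0.5581 > 0 → [1.375, 1.4375]

+--+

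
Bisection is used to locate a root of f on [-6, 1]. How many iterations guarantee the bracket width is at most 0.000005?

Width after n steps is 7/2^n. Need 2^n ≥ 7/0.000005 = 1400000.
2^20 = 1048576 < 1400000 ≤ 2^21 = 2097152, so n = 21.

21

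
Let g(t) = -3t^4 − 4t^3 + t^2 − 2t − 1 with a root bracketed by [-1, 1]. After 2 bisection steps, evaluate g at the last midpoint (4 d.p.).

0.5625

m = 0, g(m) = -1 (−); new bracket [-1, 0]
m = -0.5, g(m) = 0.5625 (+); new bracket [-0.5, 0]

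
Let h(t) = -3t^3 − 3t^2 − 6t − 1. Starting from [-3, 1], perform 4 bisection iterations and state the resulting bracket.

[-0.25, 0]

t = -1 gives h = 5, positive; keep [-1, 1]
t = 0 gives h = -1, negative; keep [-1, 0]
t = -0.5 gives h = 1.625, positive; keep [-0.5, 0]
t = -0.25 gives h = 0.3594, positive; keep [-0.25, 0]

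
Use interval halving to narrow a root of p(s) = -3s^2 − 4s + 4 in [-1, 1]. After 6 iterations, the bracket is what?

[0.65625, 0.6875]

p(0) = 4 > 0, so the root lies in [0, 1]
p(0.5) = 1.25 > 0, so the root lies in [0.5, 1]
p(0.75) = -0.6875 < 0, so the root lies in [0.5, 0.75]
p(0.625) = 0.3281 > 0, so the root lies in [0.625, 0.75]
p(0.6875) = -0.168 < 0, so the root lies in [0.625, 0.6875]
p(0.65625) = 0.083 > 0, so the root lies in [0.65625, 0.6875]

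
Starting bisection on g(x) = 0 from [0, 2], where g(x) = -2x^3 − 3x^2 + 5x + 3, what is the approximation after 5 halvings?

1.3125

x = 1 gives g = 3, positive; keep [1, 2]
x = 1.5 gives g = -3, negative; keep [1, 1.5]
x = 1.25 gives g = 0.65625, positive; keep [1.25, 1.5]
x = 1.375 gives g = -0.9961, negative; keep [1.25, 1.375]
x = 1.3125 gives g = -0.1274, negative; keep [1.25, 1.3125]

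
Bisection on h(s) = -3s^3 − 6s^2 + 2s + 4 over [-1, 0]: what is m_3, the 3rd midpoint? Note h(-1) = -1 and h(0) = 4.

-0.875

midpoint -0.5: h = 1.875 > 0 → [-1, -0.5]
midpoint -0.75: h = 0.390625 > 0 → [-1, -0.75]
midpoint -0.875: h = -0.333984 < 0 → [-0.875, -0.75]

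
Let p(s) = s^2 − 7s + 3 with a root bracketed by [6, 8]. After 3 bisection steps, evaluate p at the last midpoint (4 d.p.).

p(7) = 3 > 0, so the root lies in [6, 7]
p(6.5) = -0.25 < 0, so the root lies in [6.5, 7]
p(6.75) = 1.3125 > 0, so the root lies in [6.5, 6.75]

1.3125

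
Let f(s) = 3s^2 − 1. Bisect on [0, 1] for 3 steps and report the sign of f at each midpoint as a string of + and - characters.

f(0.5) = -0.25 < 0, so the root lies in [0.5, 1]
f(0.75) = 0.6875 > 0, so the root lies in [0.5, 0.75]
f(0.625) = 0.171875 > 0, so the root lies in [0.5, 0.625]

-++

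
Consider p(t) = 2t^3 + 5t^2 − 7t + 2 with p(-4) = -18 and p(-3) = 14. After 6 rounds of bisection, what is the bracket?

m = -3.5, p(m) = 2 (+); new bracket [-4, -3.5]
m = -3.75, p(m) = -6.90625 (−); new bracket [-3.75, -3.5]
m = -3.625, p(m) = -2.191406 (−); new bracket [-3.625, -3.5]
m = -3.5625, p(m) = -0.0317 (−); new bracket [-3.5625, -3.5]
m = -3.53125, p(m) = 0.9999 (+); new bracket [-3.5625, -3.53125]
m = -3.546875, p(m) = 0.4881 (+); new bracket [-3.5625, -3.546875]

[-3.5625, -3.546875]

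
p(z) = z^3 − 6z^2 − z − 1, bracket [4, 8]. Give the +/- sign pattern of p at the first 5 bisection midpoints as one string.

-+++-

midpoint 6: p = -7 < 0 → [6, 8]
midpoint 7: p = 41 > 0 → [6, 7]
midpoint 6.5: p = 13.625 > 0 → [6, 6.5]
midpoint 6.25: p = 2.5156 > 0 → [6, 6.25]
midpoint 6.125: p = -2.4355 < 0 → [6.125, 6.25]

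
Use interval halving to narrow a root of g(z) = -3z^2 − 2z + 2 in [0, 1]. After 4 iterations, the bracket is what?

[0.5, 0.5625]

m = 0.5, g(m) = 0.25 (+); new bracket [0.5, 1]
m = 0.75, g(m) = -1.1875 (−); new bracket [0.5, 0.75]
m = 0.625, g(m) = -0.421875 (−); new bracket [0.5, 0.625]
m = 0.5625, g(m) = -0.0742 (−); new bracket [0.5, 0.5625]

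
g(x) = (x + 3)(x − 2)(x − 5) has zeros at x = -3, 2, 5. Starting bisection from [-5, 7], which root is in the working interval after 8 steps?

-3

g(1) = 16 > 0, so the root lies in [-5, 1]
g(-2) = 28 > 0, so the root lies in [-5, -2]
g(-3.5) = -23.375 < 0, so the root lies in [-3.5, -2]
g(-2.75) = 9.2031 > 0, so the root lies in [-3.5, -2.75]
g(-3.125) = -5.2051 < 0, so the root lies in [-3.125, -2.75]
g(-2.9375) = 2.4495 > 0, so the root lies in [-3.125, -2.9375]
g(-3.03125) = -1.2627 < 0, so the root lies in [-3.03125, -2.9375]
g(-2.984375) = 0.6218 > 0, so the root lies in [-3.03125, -2.984375]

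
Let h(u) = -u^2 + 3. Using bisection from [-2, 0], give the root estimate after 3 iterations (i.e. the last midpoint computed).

u = -1 gives h = 2, positive; keep [-2, -1]
u = -1.5 gives h = 0.75, positive; keep [-2, -1.5]
u = -1.75 gives h = -0.0625, negative; keep [-1.75, -1.5]

-1.75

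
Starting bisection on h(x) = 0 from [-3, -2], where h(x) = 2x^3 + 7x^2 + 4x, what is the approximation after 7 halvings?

x = -2.5 gives h = 2.5, positive; keep [-3, -2.5]
x = -2.75 gives h = 0.34375, positive; keep [-3, -2.75]
x = -2.875 gives h = -1.167969, negative; keep [-2.875, -2.75]
x = -2.8125 gives h = -0.3735, negative; keep [-2.8125, -2.75]
x = -2.78125 gives h = -0.0054, negative; keep [-2.78125, -2.75]
x = -2.765625 gives h = 0.1715, positive; keep [-2.78125, -2.765625]
x = -2.7734375 gives h = 0.0836, positive; keep [-2.78125, -2.7734375]

-2.7734375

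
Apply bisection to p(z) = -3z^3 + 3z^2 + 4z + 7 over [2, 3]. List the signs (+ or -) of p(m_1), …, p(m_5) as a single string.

--+--

z = 2.5 gives p = -11.125, negative; keep [2, 2.5]
z = 2.25 gives p = -2.984375, negative; keep [2, 2.25]
z = 2.125 gives p = 0.259766, positive; keep [2.125, 2.25]
z = 2.1875 gives p = -1.2971, negative; keep [2.125, 2.1875]
z = 2.15625 gives p = -0.5027, negative; keep [2.125, 2.15625]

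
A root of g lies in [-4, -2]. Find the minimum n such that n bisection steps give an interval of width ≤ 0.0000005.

Width after n steps is 2/2^n. Need 2^n ≥ 2/0.0000005 = 4000000.
2^21 = 2097152 < 4000000 ≤ 2^22 = 4194304, so n = 22.

22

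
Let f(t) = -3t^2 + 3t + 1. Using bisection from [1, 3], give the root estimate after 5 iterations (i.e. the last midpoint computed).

1.3125

m = 2, f(m) = -5 (−); new bracket [1, 2]
m = 1.5, f(m) = -1.25 (−); new bracket [1, 1.5]
m = 1.25, f(m) = 0.0625 (+); new bracket [1.25, 1.5]
m = 1.375, f(m) = -0.5469 (−); new bracket [1.25, 1.375]
m = 1.3125, f(m) = -0.2305 (−); new bracket [1.25, 1.3125]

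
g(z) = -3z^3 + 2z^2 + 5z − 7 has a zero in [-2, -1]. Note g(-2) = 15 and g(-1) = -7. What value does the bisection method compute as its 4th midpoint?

g(-1.5) = 0.125 > 0, so the root lies in [-1.5, -1]
g(-1.25) = -4.265625 < 0, so the root lies in [-1.5, -1.25]
g(-1.375) = -2.294922 < 0, so the root lies in [-1.5, -1.375]
g(-1.4375) = -1.1433 < 0, so the root lies in [-1.5, -1.4375]

-1.4375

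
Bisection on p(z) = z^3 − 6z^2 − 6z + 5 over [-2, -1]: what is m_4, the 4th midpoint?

-1.3125

z = -1.5 gives p = -2.875, negative; keep [-1.5, -1]
z = -1.25 gives p = 1.171875, positive; keep [-1.5, -1.25]
z = -1.375 gives p = -0.693359, negative; keep [-1.375, -1.25]
z = -1.3125 gives p = 0.2781, positive; keep [-1.375, -1.3125]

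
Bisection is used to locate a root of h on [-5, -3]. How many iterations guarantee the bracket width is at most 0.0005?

Width after n steps is 2/2^n. Need 2^n ≥ 2/0.0005 = 4000.
2^11 = 2048 < 4000 ≤ 2^12 = 4096, so n = 12.

12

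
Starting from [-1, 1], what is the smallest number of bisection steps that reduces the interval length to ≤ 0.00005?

16

Width after n steps is 2/2^n. Need 2^n ≥ 2/0.00005 = 40000.
2^15 = 32768 < 40000 ≤ 2^16 = 65536, so n = 16.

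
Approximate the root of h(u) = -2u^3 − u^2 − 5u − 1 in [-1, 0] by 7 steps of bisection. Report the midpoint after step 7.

-0.2109375

m = -0.5, h(m) = 1.5 (+); new bracket [-0.5, 0]
m = -0.25, h(m) = 0.21875 (+); new bracket [-0.25, 0]
m = -0.125, h(m) = -0.386719 (−); new bracket [-0.25, -0.125]
m = -0.1875, h(m) = -0.0845 (−); new bracket [-0.25, -0.1875]
m = -0.21875, h(m) = 0.0668 (+); new bracket [-0.21875, -0.1875]
m = -0.203125, h(m) = -0.0089 (−); new bracket [-0.21875, -0.203125]
m = -0.2109375, h(m) = 0.029 (+); new bracket [-0.2109375, -0.203125]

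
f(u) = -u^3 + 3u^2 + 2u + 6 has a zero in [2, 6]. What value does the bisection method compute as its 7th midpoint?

3.90625

f(4) = -2 < 0, so the root lies in [2, 4]
f(3) = 12 > 0, so the root lies in [3, 4]
f(3.5) = 6.875 > 0, so the root lies in [3.5, 4]
f(3.75) = 2.9531 > 0, so the root lies in [3.75, 4]
f(3.875) = 0.6113 > 0, so the root lies in [3.875, 4]
f(3.9375) = -0.6599 < 0, so the root lies in [3.875, 3.9375]
f(3.90625) = -0.0158 < 0, so the root lies in [3.875, 3.90625]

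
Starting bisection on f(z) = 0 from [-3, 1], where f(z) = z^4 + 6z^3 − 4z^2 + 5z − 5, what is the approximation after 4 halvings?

midpoint -1: f = -19 < 0 → [-1, 1]
midpoint 0: f = -5 < 0 → [0, 1]
midpoint 0.5: f = -2.6875 < 0 → [0.5, 1]
midpoint 0.75: f = -0.6523 < 0 → [0.75, 1]

0.75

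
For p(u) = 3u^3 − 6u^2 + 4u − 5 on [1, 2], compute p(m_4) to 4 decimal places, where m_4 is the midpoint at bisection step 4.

0.4021

p(1.5) = -2.375 < 0, so the root lies in [1.5, 2]
p(1.75) = -0.296875 < 0, so the root lies in [1.75, 2]
p(1.875) = 1.181641 > 0, so the root lies in [1.75, 1.875]
p(1.8125) = 0.4021 > 0, so the root lies in [1.75, 1.8125]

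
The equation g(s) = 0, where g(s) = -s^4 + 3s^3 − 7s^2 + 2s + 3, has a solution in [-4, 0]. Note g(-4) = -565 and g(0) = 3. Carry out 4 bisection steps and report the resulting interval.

g(-2) = -69 < 0, so the root lies in [-2, 0]
g(-1) = -10 < 0, so the root lies in [-1, 0]
g(-0.5) = -0.1875 < 0, so the root lies in [-0.5, 0]
g(-0.25) = 2.0117 > 0, so the root lies in [-0.5, -0.25]

[-0.5, -0.25]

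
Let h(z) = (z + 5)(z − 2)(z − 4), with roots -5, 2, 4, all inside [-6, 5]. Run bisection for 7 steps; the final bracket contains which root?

-5

z = -0.5 gives h = 50.625, positive; keep [-6, -0.5]
z = -3.25 gives h = 66.609375, positive; keep [-6, -3.25]
z = -4.625 gives h = 21.427734, positive; keep [-6, -4.625]
z = -5.3125 gives h = -21.2805, negative; keep [-5.3125, -4.625]
z = -4.96875 gives h = 1.9532, positive; keep [-5.3125, -4.96875]
z = -5.140625 gives h = -9.1786, negative; keep [-5.140625, -4.96875]
z = -5.0546875 gives h = -3.4933, negative; keep [-5.0546875, -4.96875]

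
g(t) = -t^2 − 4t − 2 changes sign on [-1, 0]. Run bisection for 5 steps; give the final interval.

[-0.59375, -0.5625]

midpoint -0.5: g = -0.25 < 0 → [-1, -0.5]
midpoint -0.75: g = 0.4375 > 0 → [-0.75, -0.5]
midpoint -0.625: g = 0.109375 > 0 → [-0.625, -0.5]
midpoint -0.5625: g = -0.0664 < 0 → [-0.625, -0.5625]
midpoint -0.59375: g = 0.0225 > 0 → [-0.59375, -0.5625]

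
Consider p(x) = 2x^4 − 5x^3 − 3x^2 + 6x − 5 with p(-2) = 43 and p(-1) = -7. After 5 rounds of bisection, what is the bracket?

[-1.34375, -1.3125]

m = -1.5, p(m) = 6.25 (+); new bracket [-1.5, -1]
m = -1.25, p(m) = -2.539062 (−); new bracket [-1.5, -1.25]
m = -1.375, p(m) = 1.225098 (+); new bracket [-1.375, -1.25]
m = -1.3125, p(m) = -0.8029 (−); new bracket [-1.375, -1.3125]
m = -1.34375, p(m) = 0.1732 (+); new bracket [-1.34375, -1.3125]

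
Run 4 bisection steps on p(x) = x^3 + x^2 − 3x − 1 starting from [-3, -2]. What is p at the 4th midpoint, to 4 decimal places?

-0.1199

m = -2.5, p(m) = -2.875 (−); new bracket [-2.5, -2]
m = -2.25, p(m) = -0.578125 (−); new bracket [-2.25, -2]
m = -2.125, p(m) = 0.294922 (+); new bracket [-2.25, -2.125]
m = -2.1875, p(m) = -0.1199 (−); new bracket [-2.1875, -2.125]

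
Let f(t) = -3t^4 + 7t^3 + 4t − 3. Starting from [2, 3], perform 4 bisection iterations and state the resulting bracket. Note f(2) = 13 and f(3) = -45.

[2.4375, 2.5]

m = 2.5, f(m) = -0.8125 (−); new bracket [2, 2.5]
m = 2.25, f(m) = 8.847656 (+); new bracket [2.25, 2.5]
m = 2.375, f(m) = 4.825439 (+); new bracket [2.375, 2.5]
m = 2.4375, f(m) = 2.2243 (+); new bracket [2.4375, 2.5]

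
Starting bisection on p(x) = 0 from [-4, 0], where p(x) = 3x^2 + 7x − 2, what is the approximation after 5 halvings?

midpoint -2: p = -4 < 0 → [-4, -2]
midpoint -3: p = 4 > 0 → [-3, -2]
midpoint -2.5: p = -0.75 < 0 → [-3, -2.5]
midpoint -2.75: p = 1.4375 > 0 → [-2.75, -2.5]
midpoint -2.625: p = 0.2969 > 0 → [-2.625, -2.5]

-2.625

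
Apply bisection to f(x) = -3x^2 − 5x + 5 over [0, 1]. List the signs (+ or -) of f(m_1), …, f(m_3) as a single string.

+-+

x = 0.5 gives f = 1.75, positive; keep [0.5, 1]
x = 0.75 gives f = -0.4375, negative; keep [0.5, 0.75]
x = 0.625 gives f = 0.703125, positive; keep [0.625, 0.75]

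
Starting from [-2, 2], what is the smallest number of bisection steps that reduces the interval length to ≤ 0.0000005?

Width after n steps is 4/2^n. Need 2^n ≥ 4/0.0000005 = 8000000.
2^22 = 4194304 < 8000000 ≤ 2^23 = 8388608, so n = 23.

23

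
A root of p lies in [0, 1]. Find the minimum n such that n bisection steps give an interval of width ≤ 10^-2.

7

Width after n steps is 1/2^n. Need 2^n ≥ 1/10^-2 = 100.
2^6 = 64 < 100 ≤ 2^7 = 128, so n = 7.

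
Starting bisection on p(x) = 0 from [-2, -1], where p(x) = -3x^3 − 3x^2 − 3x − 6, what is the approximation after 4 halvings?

p(-1.5) = 1.875 > 0, so the root lies in [-1.5, -1]
p(-1.25) = -1.078125 < 0, so the root lies in [-1.5, -1.25]
p(-1.375) = 0.251953 > 0, so the root lies in [-1.375, -1.25]
p(-1.3125) = -0.4475 < 0, so the root lies in [-1.375, -1.3125]

-1.3125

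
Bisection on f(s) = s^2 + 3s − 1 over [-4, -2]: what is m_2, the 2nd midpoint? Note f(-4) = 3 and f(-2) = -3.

midpoint -3: f = -1 < 0 → [-4, -3]
midpoint -3.5: f = 0.75 > 0 → [-3.5, -3]

-3.5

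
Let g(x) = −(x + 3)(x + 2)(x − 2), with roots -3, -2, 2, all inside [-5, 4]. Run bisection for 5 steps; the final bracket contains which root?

g(-0.5) = 9.375 > 0, so the root lies in [-0.5, 4]
g(1.75) = 4.453125 > 0, so the root lies in [1.75, 4]
g(2.875) = -25.060547 < 0, so the root lies in [1.75, 2.875]
g(2.3125) = -7.1594 < 0, so the root lies in [1.75, 2.3125]
g(2.03125) = -0.6338 < 0, so the root lies in [1.75, 2.03125]

2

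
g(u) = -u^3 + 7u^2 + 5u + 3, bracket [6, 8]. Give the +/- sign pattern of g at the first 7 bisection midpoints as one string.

u = 7 gives g = 38, positive; keep [7, 8]
u = 7.5 gives g = 12.375, positive; keep [7.5, 8]
u = 7.75 gives g = -3.296875, negative; keep [7.5, 7.75]
u = 7.625 gives g = 4.7871, positive; keep [7.625, 7.75]
u = 7.6875 gives g = 0.8079, positive; keep [7.6875, 7.75]
u = 7.71875 gives g = -1.2287, negative; keep [7.6875, 7.71875]
u = 7.703125 gives g = -0.2065, negative; keep [7.6875, 7.703125]

++-++--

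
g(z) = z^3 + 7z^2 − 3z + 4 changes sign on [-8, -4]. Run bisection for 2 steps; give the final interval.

[-8, -7]

z = -6 gives g = 58, positive; keep [-8, -6]
z = -7 gives g = 25, positive; keep [-8, -7]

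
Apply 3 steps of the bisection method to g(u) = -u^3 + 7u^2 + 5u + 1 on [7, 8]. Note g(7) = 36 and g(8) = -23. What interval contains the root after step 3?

[7.625, 7.75]

u = 7.5 gives g = 10.375, positive; keep [7.5, 8]
u = 7.75 gives g = -5.296875, negative; keep [7.5, 7.75]
u = 7.625 gives g = 2.787109, positive; keep [7.625, 7.75]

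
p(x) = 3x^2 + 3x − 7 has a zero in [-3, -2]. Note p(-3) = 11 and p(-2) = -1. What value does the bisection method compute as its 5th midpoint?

p(-2.5) = 4.25 > 0, so the root lies in [-2.5, -2]
p(-2.25) = 1.4375 > 0, so the root lies in [-2.25, -2]
p(-2.125) = 0.171875 > 0, so the root lies in [-2.125, -2]
p(-2.0625) = -0.4258 < 0, so the root lies in [-2.125, -2.0625]
p(-2.09375) = -0.1299 < 0, so the root lies in [-2.125, -2.09375]

-2.09375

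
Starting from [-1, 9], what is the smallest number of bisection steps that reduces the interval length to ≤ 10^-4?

17

Width after n steps is 10/2^n. Need 2^n ≥ 10/10^-4 = 100000.
2^16 = 65536 < 100000 ≤ 2^17 = 131072, so n = 17.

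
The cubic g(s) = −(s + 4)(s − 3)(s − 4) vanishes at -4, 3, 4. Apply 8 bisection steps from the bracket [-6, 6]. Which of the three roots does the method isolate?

-4

g(0) = -48 < 0, so the root lies in [-6, 0]
g(-3) = -42 < 0, so the root lies in [-6, -3]
g(-4.5) = 31.875 > 0, so the root lies in [-4.5, -3]
g(-3.75) = -13.0781 < 0, so the root lies in [-4.5, -3.75]
g(-4.125) = 7.2363 > 0, so the root lies in [-4.125, -3.75]
g(-3.9375) = -3.4417 < 0, so the root lies in [-4.125, -3.9375]
g(-4.03125) = 1.7647 > 0, so the root lies in [-4.03125, -3.9375]
g(-3.984375) = -0.8713 < 0, so the root lies in [-4.03125, -3.984375]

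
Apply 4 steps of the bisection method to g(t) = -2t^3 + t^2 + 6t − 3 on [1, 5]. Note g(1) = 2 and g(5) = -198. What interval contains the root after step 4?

m = 3, g(m) = -30 (−); new bracket [1, 3]
m = 2, g(m) = -3 (−); new bracket [1, 2]
m = 1.5, g(m) = 1.5 (+); new bracket [1.5, 2]
m = 1.75, g(m) = -0.1562 (−); new bracket [1.5, 1.75]

[1.5, 1.75]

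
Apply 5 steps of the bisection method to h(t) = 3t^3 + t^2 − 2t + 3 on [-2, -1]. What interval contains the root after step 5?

[-1.375, -1.34375]

m = -1.5, h(m) = -1.875 (−); new bracket [-1.5, -1]
m = -1.25, h(m) = 1.203125 (+); new bracket [-1.5, -1.25]
m = -1.375, h(m) = -0.158203 (−); new bracket [-1.375, -1.25]
m = -1.3125, h(m) = 0.5647 (+); new bracket [-1.375, -1.3125]
m = -1.34375, h(m) = 0.2141 (+); new bracket [-1.375, -1.34375]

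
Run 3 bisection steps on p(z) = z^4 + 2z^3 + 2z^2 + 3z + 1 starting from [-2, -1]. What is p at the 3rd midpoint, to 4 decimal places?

midpoint -1.5: p = -0.6875 < 0 → [-2, -1.5]
midpoint -1.75: p = 0.535156 > 0 → [-1.75, -1.5]
midpoint -1.625: p = -0.202881 < 0 → [-1.75, -1.625]

-0.2029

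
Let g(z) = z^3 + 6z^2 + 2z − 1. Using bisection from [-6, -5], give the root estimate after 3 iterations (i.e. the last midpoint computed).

z = -5.5 gives g = 3.125, positive; keep [-6, -5.5]
z = -5.75 gives g = -4.234375, negative; keep [-5.75, -5.5]
z = -5.625 gives g = -0.384766, negative; keep [-5.625, -5.5]

-5.625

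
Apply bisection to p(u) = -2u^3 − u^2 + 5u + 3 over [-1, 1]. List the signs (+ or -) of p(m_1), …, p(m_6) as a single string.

++--++

midpoint 0: p = 3 > 0 → [-1, 0]
midpoint -0.5: p = 0.5 > 0 → [-1, -0.5]
midpoint -0.75: p = -0.46875 < 0 → [-0.75, -0.5]
midpoint -0.625: p = -0.0273 < 0 → [-0.625, -0.5]
midpoint -0.5625: p = 0.2271 > 0 → [-0.625, -0.5625]
midpoint -0.59375: p = 0.0974 > 0 → [-0.625, -0.59375]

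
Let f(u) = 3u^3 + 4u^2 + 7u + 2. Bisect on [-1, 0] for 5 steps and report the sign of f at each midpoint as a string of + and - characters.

f(-0.5) = -0.875 < 0, so the root lies in [-0.5, 0]
f(-0.25) = 0.453125 > 0, so the root lies in [-0.5, -0.25]
f(-0.375) = -0.220703 < 0, so the root lies in [-0.375, -0.25]
f(-0.3125) = 0.1116 > 0, so the root lies in [-0.375, -0.3125]
f(-0.34375) = -0.0555 < 0, so the root lies in [-0.34375, -0.3125]

-+-+-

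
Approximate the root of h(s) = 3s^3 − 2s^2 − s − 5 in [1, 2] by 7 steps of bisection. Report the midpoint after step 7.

1.5703125

m = 1.5, h(m) = -0.875 (−); new bracket [1.5, 2]
m = 1.75, h(m) = 3.203125 (+); new bracket [1.5, 1.75]
m = 1.625, h(m) = 0.966797 (+); new bracket [1.5, 1.625]
m = 1.5625, h(m) = -0.0012 (−); new bracket [1.5625, 1.625]
m = 1.59375, h(m) = 0.4707 (+); new bracket [1.5625, 1.59375]
m = 1.578125, h(m) = 0.2318 (+); new bracket [1.5625, 1.578125]
m = 1.5703125, h(m) = 0.1145 (+); new bracket [1.5625, 1.5703125]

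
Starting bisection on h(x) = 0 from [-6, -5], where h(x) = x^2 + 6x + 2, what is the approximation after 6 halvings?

m = -5.5, h(m) = -0.75 (−); new bracket [-6, -5.5]
m = -5.75, h(m) = 0.5625 (+); new bracket [-5.75, -5.5]
m = -5.625, h(m) = -0.109375 (−); new bracket [-5.75, -5.625]
m = -5.6875, h(m) = 0.2227 (+); new bracket [-5.6875, -5.625]
m = -5.65625, h(m) = 0.0557 (+); new bracket [-5.65625, -5.625]
m = -5.640625, h(m) = -0.0271 (−); new bracket [-5.65625, -5.640625]

-5.640625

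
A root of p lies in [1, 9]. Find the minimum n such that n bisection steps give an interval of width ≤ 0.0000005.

Width after n steps is 8/2^n. Need 2^n ≥ 8/0.0000005 = 16000000.
2^23 = 8388608 < 16000000 ≤ 2^24 = 16777216, so n = 24.

24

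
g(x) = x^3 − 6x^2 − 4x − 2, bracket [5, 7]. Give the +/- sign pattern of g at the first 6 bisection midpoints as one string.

x = 6 gives g = -26, negative; keep [6, 7]
x = 6.5 gives g = -6.875, negative; keep [6.5, 7]
x = 6.75 gives g = 5.171875, positive; keep [6.5, 6.75]
x = 6.625 gives g = -1.0684, negative; keep [6.625, 6.75]
x = 6.6875 gives g = 1.9968, positive; keep [6.625, 6.6875]
x = 6.65625 gives g = 0.4506, positive; keep [6.625, 6.65625]

--+-++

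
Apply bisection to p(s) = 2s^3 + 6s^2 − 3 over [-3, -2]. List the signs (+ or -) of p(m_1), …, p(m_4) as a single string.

++--

p(-2.5) = 3.25 > 0, so the root lies in [-3, -2.5]
p(-2.75) = 0.78125 > 0, so the root lies in [-3, -2.75]
p(-2.875) = -0.933594 < 0, so the root lies in [-2.875, -2.75]
p(-2.8125) = -0.0337 < 0, so the root lies in [-2.8125, -2.75]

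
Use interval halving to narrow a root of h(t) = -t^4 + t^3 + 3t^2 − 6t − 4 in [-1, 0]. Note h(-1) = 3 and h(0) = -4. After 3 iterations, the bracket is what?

[-0.625, -0.5]

h(-0.5) = -0.4375 < 0, so the root lies in [-1, -0.5]
h(-0.75) = 1.449219 > 0, so the root lies in [-0.75, -0.5]
h(-0.625) = 0.525146 > 0, so the root lies in [-0.625, -0.5]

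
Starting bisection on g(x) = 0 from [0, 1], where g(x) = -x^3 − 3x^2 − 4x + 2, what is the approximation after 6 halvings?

midpoint 0.5: g = -0.875 < 0 → [0, 0.5]
midpoint 0.25: g = 0.796875 > 0 → [0.25, 0.5]
midpoint 0.375: g = 0.025391 > 0 → [0.375, 0.5]
midpoint 0.4375: g = -0.408 < 0 → [0.375, 0.4375]
midpoint 0.40625: g = -0.1872 < 0 → [0.375, 0.40625]
midpoint 0.390625: g = -0.0799 < 0 → [0.375, 0.390625]

0.390625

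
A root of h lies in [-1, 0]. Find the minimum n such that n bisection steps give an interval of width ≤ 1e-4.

Width after n steps is 1/2^n. Need 2^n ≥ 1/1e-4 = 10000.
2^13 = 8192 < 10000 ≤ 2^14 = 16384, so n = 14.

14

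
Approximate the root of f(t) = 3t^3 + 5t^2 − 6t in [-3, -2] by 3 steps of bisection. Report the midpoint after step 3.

m = -2.5, f(m) = -0.625 (−); new bracket [-2.5, -2]
m = -2.25, f(m) = 4.640625 (+); new bracket [-2.5, -2.25]
m = -2.375, f(m) = 2.263672 (+); new bracket [-2.5, -2.375]

-2.375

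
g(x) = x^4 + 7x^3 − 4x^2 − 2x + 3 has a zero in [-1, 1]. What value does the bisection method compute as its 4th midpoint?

x = 0 gives g = 3, positive; keep [-1, 0]
x = -0.5 gives g = 2.1875, positive; keep [-1, -0.5]
x = -0.75 gives g = -0.386719, negative; keep [-0.75, -0.5]
x = -0.625 gives g = 1.1311, positive; keep [-0.75, -0.625]

-0.625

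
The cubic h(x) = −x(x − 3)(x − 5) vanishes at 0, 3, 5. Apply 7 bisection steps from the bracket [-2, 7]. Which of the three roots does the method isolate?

x = 2.5 gives h = -3.125, negative; keep [-2, 2.5]
x = 0.25 gives h = -3.265625, negative; keep [-2, 0.25]
x = -0.875 gives h = 19.919922, positive; keep [-0.875, 0.25]
x = -0.3125 gives h = 5.4993, positive; keep [-0.3125, 0.25]
x = -0.03125 gives h = 0.4766, positive; keep [-0.03125, 0.25]
x = 0.109375 gives h = -1.5462, negative; keep [-0.03125, 0.109375]
x = 0.0390625 gives h = -0.5738, negative; keep [-0.03125, 0.0390625]

0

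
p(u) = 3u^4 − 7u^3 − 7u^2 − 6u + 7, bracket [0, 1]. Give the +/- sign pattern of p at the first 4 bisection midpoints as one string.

+--+

midpoint 0.5: p = 1.5625 > 0 → [0.5, 1]
midpoint 0.75: p = -3.441406 < 0 → [0.5, 0.75]
midpoint 0.625: p = -0.735596 < 0 → [0.5, 0.625]
midpoint 0.5625: p = 0.4646 > 0 → [0.5625, 0.625]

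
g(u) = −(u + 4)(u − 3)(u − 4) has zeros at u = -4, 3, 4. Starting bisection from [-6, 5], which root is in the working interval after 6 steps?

-4

u = -0.5 gives g = -55.125, negative; keep [-6, -0.5]
u = -3.25 gives g = -33.984375, negative; keep [-6, -3.25]
u = -4.625 gives g = 41.103516, positive; keep [-4.625, -3.25]
u = -3.9375 gives g = -3.4417, negative; keep [-4.625, -3.9375]
u = -4.28125 gives g = 16.9588, positive; keep [-4.28125, -3.9375]
u = -4.109375 gives g = 6.3058, positive; keep [-4.109375, -3.9375]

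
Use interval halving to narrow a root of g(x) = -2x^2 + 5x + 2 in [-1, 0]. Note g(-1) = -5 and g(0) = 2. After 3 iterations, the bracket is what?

[-0.375, -0.25]

g(-0.5) = -1 < 0, so the root lies in [-0.5, 0]
g(-0.25) = 0.625 > 0, so the root lies in [-0.5, -0.25]
g(-0.375) = -0.15625 < 0, so the root lies in [-0.375, -0.25]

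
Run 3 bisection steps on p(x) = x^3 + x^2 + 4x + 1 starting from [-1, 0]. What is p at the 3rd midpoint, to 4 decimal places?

-0.4121

m = -0.5, p(m) = -0.875 (−); new bracket [-0.5, 0]
m = -0.25, p(m) = 0.046875 (+); new bracket [-0.5, -0.25]
m = -0.375, p(m) = -0.412109 (−); new bracket [-0.375, -0.25]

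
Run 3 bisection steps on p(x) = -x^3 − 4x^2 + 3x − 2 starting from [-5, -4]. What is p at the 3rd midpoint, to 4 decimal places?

-2.5059

m = -4.5, p(m) = -5.375 (−); new bracket [-5, -4.5]
m = -4.75, p(m) = 0.671875 (+); new bracket [-4.75, -4.5]
m = -4.625, p(m) = -2.505859 (−); new bracket [-4.75, -4.625]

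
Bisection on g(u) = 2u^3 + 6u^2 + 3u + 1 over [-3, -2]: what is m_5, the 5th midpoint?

u = -2.5 gives g = -0.25, negative; keep [-2.5, -2]
u = -2.25 gives g = 1.84375, positive; keep [-2.5, -2.25]
u = -2.375 gives g = 0.925781, positive; keep [-2.5, -2.375]
u = -2.4375 gives g = 0.3716, positive; keep [-2.5, -2.4375]
u = -2.46875 gives g = 0.0694, positive; keep [-2.5, -2.46875]

-2.46875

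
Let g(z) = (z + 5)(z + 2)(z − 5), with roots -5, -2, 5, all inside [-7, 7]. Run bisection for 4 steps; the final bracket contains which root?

z = 0 gives g = -50, negative; keep [0, 7]
z = 3.5 gives g = -70.125, negative; keep [3.5, 7]
z = 5.25 gives g = 18.578125, positive; keep [3.5, 5.25]
z = 4.375 gives g = -37.3535, negative; keep [4.375, 5.25]

5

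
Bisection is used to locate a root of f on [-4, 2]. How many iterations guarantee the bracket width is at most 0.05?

7

Width after n steps is 6/2^n. Need 2^n ≥ 6/0.05 = 120.
2^6 = 64 < 120 ≤ 2^7 = 128, so n = 7.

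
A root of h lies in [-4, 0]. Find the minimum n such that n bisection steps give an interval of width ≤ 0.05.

Width after n steps is 4/2^n. Need 2^n ≥ 4/0.05 = 80.
2^6 = 64 < 80 ≤ 2^7 = 128, so n = 7.

7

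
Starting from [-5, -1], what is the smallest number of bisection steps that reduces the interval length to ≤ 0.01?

9

Width after n steps is 4/2^n. Need 2^n ≥ 4/0.01 = 400.
2^8 = 256 < 400 ≤ 2^9 = 512, so n = 9.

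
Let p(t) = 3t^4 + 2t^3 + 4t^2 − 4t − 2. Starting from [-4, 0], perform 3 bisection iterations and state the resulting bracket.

[-0.5, 0]

p(-2) = 54 > 0, so the root lies in [-2, 0]
p(-1) = 7 > 0, so the root lies in [-1, 0]
p(-0.5) = 0.9375 > 0, so the root lies in [-0.5, 0]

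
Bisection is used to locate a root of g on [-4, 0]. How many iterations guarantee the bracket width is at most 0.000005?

Width after n steps is 4/2^n. Need 2^n ≥ 4/0.000005 = 800000.
2^19 = 524288 < 800000 ≤ 2^20 = 1048576, so n = 20.

20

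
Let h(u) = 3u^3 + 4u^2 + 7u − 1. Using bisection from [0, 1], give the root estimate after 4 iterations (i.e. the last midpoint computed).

m = 0.5, h(m) = 3.875 (+); new bracket [0, 0.5]
m = 0.25, h(m) = 1.046875 (+); new bracket [0, 0.25]
m = 0.125, h(m) = -0.056641 (−); new bracket [0.125, 0.25]
m = 0.1875, h(m) = 0.4729 (+); new bracket [0.125, 0.1875]

0.1875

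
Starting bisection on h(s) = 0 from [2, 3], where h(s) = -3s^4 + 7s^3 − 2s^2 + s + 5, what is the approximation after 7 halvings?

m = 2.5, h(m) = -12.8125 (−); new bracket [2, 2.5]
m = 2.25, h(m) = -0.027344 (−); new bracket [2, 2.25]
m = 2.125, h(m) = 4.091064 (+); new bracket [2.125, 2.25]
m = 2.1875, h(m) = 2.1967 (+); new bracket [2.1875, 2.25]
m = 2.21875, h(m) = 1.1277 (+); new bracket [2.21875, 2.25]
m = 2.234375, h(m) = 0.5611 (+); new bracket [2.234375, 2.25]
m = 2.2421875, h(m) = 0.2697 (+); new bracket [2.2421875, 2.25]

2.2421875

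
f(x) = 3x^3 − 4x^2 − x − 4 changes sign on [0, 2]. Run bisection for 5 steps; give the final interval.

[1.875, 1.9375]

f(1) = -6 < 0, so the root lies in [1, 2]
f(1.5) = -4.375 < 0, so the root lies in [1.5, 2]
f(1.75) = -1.921875 < 0, so the root lies in [1.75, 2]
f(1.875) = -0.1621 < 0, so the root lies in [1.875, 2]
f(1.9375) = 0.8665 > 0, so the root lies in [1.875, 1.9375]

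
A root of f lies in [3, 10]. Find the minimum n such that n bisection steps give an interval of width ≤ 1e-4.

Width after n steps is 7/2^n. Need 2^n ≥ 7/1e-4 = 70000.
2^16 = 65536 < 70000 ≤ 2^17 = 131072, so n = 17.

17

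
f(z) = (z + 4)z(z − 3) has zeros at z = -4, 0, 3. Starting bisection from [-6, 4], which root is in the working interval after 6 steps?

m = -1, f(m) = 12 (+); new bracket [-6, -1]
m = -3.5, f(m) = 11.375 (+); new bracket [-6, -3.5]
m = -4.75, f(m) = -27.609375 (−); new bracket [-4.75, -3.5]
m = -4.125, f(m) = -3.6738 (−); new bracket [-4.125, -3.5]
m = -3.8125, f(m) = 4.8699 (+); new bracket [-4.125, -3.8125]
m = -3.96875, f(m) = 0.8643 (+); new bracket [-4.125, -3.96875]

-4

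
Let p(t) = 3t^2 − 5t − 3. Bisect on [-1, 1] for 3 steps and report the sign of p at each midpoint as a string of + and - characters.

-+-

t = 0 gives p = -3, negative; keep [-1, 0]
t = -0.5 gives p = 0.25, positive; keep [-0.5, 0]
t = -0.25 gives p = -1.5625, negative; keep [-0.5, -0.25]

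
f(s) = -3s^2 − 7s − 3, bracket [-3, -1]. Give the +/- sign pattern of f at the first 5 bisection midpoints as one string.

midpoint -2: f = -1 < 0 → [-2, -1]
midpoint -1.5: f = 0.75 > 0 → [-2, -1.5]
midpoint -1.75: f = 0.0625 > 0 → [-2, -1.75]
midpoint -1.875: f = -0.4219 < 0 → [-1.875, -1.75]
midpoint -1.8125: f = -0.168 < 0 → [-1.8125, -1.75]

-++--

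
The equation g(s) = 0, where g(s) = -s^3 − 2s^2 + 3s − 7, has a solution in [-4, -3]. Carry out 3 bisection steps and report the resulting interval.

[-3.5, -3.375]

m = -3.5, g(m) = 0.875 (+); new bracket [-3.5, -3]
m = -3.25, g(m) = -3.546875 (−); new bracket [-3.5, -3.25]
m = -3.375, g(m) = -1.462891 (−); new bracket [-3.5, -3.375]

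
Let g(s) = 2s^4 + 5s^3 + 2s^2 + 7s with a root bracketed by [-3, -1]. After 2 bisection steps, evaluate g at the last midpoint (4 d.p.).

-5.0000

s = -2 gives g = -14, negative; keep [-3, -2]
s = -2.5 gives g = -5, negative; keep [-3, -2.5]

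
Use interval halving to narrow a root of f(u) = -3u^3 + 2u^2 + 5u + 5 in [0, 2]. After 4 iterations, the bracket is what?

u = 1 gives f = 9, positive; keep [1, 2]
u = 1.5 gives f = 6.875, positive; keep [1.5, 2]
u = 1.75 gives f = 3.796875, positive; keep [1.75, 2]
u = 1.875 gives f = 1.6309, positive; keep [1.875, 2]

[1.875, 2]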